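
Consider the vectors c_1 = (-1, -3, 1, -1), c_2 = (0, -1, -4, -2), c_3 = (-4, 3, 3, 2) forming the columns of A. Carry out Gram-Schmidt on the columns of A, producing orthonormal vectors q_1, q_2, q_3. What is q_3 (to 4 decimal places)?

q_3 = (-0.9521, 0.2975, -0.0695, -0.0098)

c_1 = (-1, -3, 1, -1); ‖c_1‖ = 3.4641, so q_1 = (-0.2887, -0.8660, 0.2887, -0.2887).
q_1·c_2 = (-0.2887)·0 + (-0.8660)·(-1) + 0.2887·(-4) + (-0.2887)·(-2) = 0.2887.
u_2 = c_2 − 0.2887·q_1 = (0.0833, -0.7500, -4.0833, -1.9167).
‖u_2‖ = 4.5735, so q_2 = (0.0182, -0.1640, -0.8928, -0.4191).
q_1·c_3 = (-0.2887)·(-4) + (-0.8660)·3 + 0.2887·3 + (-0.2887)·2 = -1.1547; q_2·c_3 = 0.0182·(-4) + (-0.1640)·3 + (-0.8928)·3 + (-0.4191)·2 = -4.0815.
u_3 = c_3 + 1.1547·q_1 + 4.0815·q_2 = (-4.2590, 1.3307, -0.3108, -0.0438).
‖u_3‖ = 4.4730, so q_3 = (-0.9521, 0.2975, -0.0695, -0.0098).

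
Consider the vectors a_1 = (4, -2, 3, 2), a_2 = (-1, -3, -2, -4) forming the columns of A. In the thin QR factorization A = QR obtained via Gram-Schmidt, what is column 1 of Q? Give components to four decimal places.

q_1 = (0.6963, -0.3482, 0.5222, 0.3482)

a_1 = (4, -2, 3, 2); ‖a_1‖ = 5.7446, so q_1 = (0.6963, -0.3482, 0.5222, 0.3482).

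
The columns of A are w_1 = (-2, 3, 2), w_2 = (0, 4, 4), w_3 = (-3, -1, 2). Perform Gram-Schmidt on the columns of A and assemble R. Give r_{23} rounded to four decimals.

w_1 = (-2, 3, 2); ‖w_1‖ = 4.1231, so e_1 = (-0.4851, 0.7276, 0.4851).
e_1·w_2 = (-0.4851)·0 + 0.7276·4 + 0.4851·4 = 4.8507.
u_2 = w_2 − 4.8507·e_1 = (2.3529, 0.4706, 1.6471).
‖u_2‖ = 2.9104, so e_2 = (0.8085, 0.1617, 0.5659).
r_{23} = e_2·w_3 = -1.4552.

r_{23} = -1.4552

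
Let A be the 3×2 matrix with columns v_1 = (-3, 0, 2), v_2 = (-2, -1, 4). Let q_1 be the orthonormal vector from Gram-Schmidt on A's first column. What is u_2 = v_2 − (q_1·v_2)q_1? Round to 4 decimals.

v_1 = (-3, 0, 2); ‖v_1‖ = 3.6056, so q_1 = (-0.8321, 0.0000, 0.5547).
q_1·v_2 = (-0.8321)·(-2) + 0.0000·(-1) + 0.5547·4 = 3.8829.
u_2 = v_2 − 3.8829·q_1 = (1.2308, -1.0000, 1.8462).

u_2 = (1.2308, -1.0000, 1.8462)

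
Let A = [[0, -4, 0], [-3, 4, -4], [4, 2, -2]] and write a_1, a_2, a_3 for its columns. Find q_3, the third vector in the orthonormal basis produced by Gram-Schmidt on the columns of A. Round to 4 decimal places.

q_3 = (-0.7399, -0.5381, -0.4036)

a_1 = (0, -3, 4); ‖a_1‖ = 5.0000, so q_1 = (0.0000, -0.6000, 0.8000).
q_1·a_2 = 0.0000·(-4) + (-0.6000)·4 + 0.8000·2 = -0.8000.
u_2 = a_2 + 0.8000·q_1 = (-4.0000, 3.5200, 2.6400).
‖u_2‖ = 5.9464, so q_2 = (-0.6727, 0.5920, 0.4440).
q_1·a_3 = 0.0000·0 + (-0.6000)·(-4) + 0.8000·(-2) = 0.8000; q_2·a_3 = (-0.6727)·0 + 0.5920·(-4) + 0.4440·(-2) = -3.2557.
u_3 = a_3 − 0.8000·q_1 + 3.2557·q_2 = (-2.1900, -1.5928, -1.1946).
‖u_3‖ = 2.9598, so q_3 = (-0.7399, -0.5381, -0.4036).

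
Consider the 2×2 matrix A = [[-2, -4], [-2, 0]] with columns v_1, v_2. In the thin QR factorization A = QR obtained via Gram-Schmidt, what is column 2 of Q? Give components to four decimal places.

e_2 = (-0.7071, 0.7071)

v_1 = (-2, -2); ‖v_1‖ = 2.8284, so e_1 = (-0.7071, -0.7071).
e_1·v_2 = (-0.7071)·(-4) + (-0.7071)·0 = 2.8284.
u_2 = v_2 − 2.8284·e_1 = (-2.0000, 2.0000).
‖u_2‖ = 2.8284, so e_2 = (-0.7071, 0.7071).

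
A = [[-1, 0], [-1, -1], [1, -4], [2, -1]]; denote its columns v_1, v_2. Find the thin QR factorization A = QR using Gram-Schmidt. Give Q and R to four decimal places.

Q = [[-0.3780, -0.1880], [-0.3780, -0.4513], [0.3780, -0.8650], [0.7559, 0.1128]], R = [[2.6458, -1.8898], [0.0000, 3.7985]]

v_1 = (-1, -1, 1, 2); ‖v_1‖ = 2.6458, so q_1 = (-0.3780, -0.3780, 0.3780, 0.7559).
q_1·v_2 = (-0.3780)·0 + (-0.3780)·(-1) + 0.3780·(-4) + 0.7559·(-1) = -1.8898.
u_2 = v_2 + 1.8898·q_1 = (-0.7143, -1.7143, -3.2857, 0.4286).
‖u_2‖ = 3.7985, so q_2 = (-0.1880, -0.4513, -0.8650, 0.1128).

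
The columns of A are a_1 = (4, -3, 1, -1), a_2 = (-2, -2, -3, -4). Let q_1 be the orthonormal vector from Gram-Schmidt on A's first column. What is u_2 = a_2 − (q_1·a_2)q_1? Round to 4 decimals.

q_1 = a_1/‖a_1‖ = (4, -3, 1, -1)/5.1962 = (0.7698, -0.5774, 0.1925, -0.1925).
r_{12} = q_1·a_2 = -0.1925.
u_2 = a_2 + 0.1925·q_1 = (-1.8519, -2.1111, -2.9630, -4.0370).

u_2 = (-1.8519, -2.1111, -2.9630, -4.0370)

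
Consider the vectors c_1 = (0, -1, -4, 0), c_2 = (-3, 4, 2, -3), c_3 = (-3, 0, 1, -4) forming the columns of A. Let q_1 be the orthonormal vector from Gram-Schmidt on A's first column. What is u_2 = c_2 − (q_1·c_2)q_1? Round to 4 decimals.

u_2 = (-3.0000, 3.2941, -0.8235, -3.0000)

q_1 = c_1/‖c_1‖ = (0, -1, -4, 0)/4.1231 = (0.0000, -0.2425, -0.9701, 0.0000).
r_{12} = q_1·c_2 = -2.9104.
u_2 = c_2 + 2.9104·q_1 = (-3.0000, 3.2941, -0.8235, -3.0000).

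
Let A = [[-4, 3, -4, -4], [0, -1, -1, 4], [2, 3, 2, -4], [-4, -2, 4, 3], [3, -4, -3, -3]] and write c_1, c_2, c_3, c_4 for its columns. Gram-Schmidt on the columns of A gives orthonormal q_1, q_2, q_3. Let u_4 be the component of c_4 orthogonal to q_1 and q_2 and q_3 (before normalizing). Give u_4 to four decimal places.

q_1 = c_1/‖c_1‖ = (-4, 0, 2, -4, 3)/6.7082 = (-0.5963, 0.0000, 0.2981, -0.5963, 0.4472).
r_{12} = q_1·c_2 = -1.4907.
u_2 = c_2 + 1.4907·q_1 = (2.1111, -1.0000, 3.4444, -2.8889, -3.3333).
‖u_2‖ = 6.0645, so q_2 = (0.3481, -0.1649, 0.5680, -0.4764, -0.5496).
r_{13} = q_1·c_3 = -0.7454; r_{23} = q_2·c_3 = -0.3481.
u_3 = c_3 + 0.7454·q_1 + 0.3481·q_2 = (-4.3233, -1.0574, 2.4199, 3.3897, -2.8580).
‖u_3‖ = 6.7323, so q_3 = (-0.6422, -0.1571, 0.3595, 0.5035, -0.4245).
r_{14} = q_1·c_4 = -1.9379; r_{24} = q_2·c_4 = -4.1041; r_{34} = q_3·c_4 = 3.2867.
u_4 = c_4 + 1.9379·q_1 + 4.1041·q_2 − 3.2867·q_3 = (-1.6163, 3.8395, -2.2727, -1.7654, -2.9938).

u_4 = (-1.6163, 3.8395, -2.2727, -1.7654, -2.9938)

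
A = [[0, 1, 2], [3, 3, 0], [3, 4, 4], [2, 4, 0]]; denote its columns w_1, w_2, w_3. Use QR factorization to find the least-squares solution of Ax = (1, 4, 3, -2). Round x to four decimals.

e_1 = w_1/‖w_1‖ = (0, 3, 3, 2)/4.6904 = (0.0000, 0.6396, 0.6396, 0.4264).
r_{12} = e_1·w_2 = 6.1828.
u_2 = w_2 − 6.1828·e_1 = (1.0000, -0.9545, 0.0455, 1.3636).
‖u_2‖ = 1.9424, so e_2 = (0.5148, -0.4914, 0.0234, 0.7021).
r_{13} = e_1·w_3 = 2.5584; r_{23} = e_2·w_3 = 1.1233.
u_3 = w_3 − 2.5584·e_1 − 1.1233·e_2 = (1.4217, -1.0843, 2.3373, -1.8795).
‖u_3‖ = 3.4918, so e_3 = (0.4071, -0.3105, 0.6694, -0.5383).
Qᵀb = (3.6244, -2.7848, 2.2497).
Back-substitute: x_3 = 2.2497/3.4918 = 0.6443.
x_2 = (-2.7848 − 1.1233·0.6443)/1.9424 = -1.8063.
x_1 = (3.6244 − 6.1828·(-1.8063) − 2.5584·0.6443)/4.6904 = 2.8024.

x = (2.8024, -1.8063, 0.6443)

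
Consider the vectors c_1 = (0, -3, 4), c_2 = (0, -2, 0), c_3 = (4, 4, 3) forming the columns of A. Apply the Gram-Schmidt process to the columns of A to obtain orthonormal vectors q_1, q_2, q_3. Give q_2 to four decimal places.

q_2 = (0.0000, -0.8000, -0.6000)

c_1 = (0, -3, 4); ‖c_1‖ = 5.0000, so q_1 = (0.0000, -0.6000, 0.8000).
q_1·c_2 = 0.0000·0 + (-0.6000)·(-2) + 0.8000·0 = 1.2000.
u_2 = c_2 − 1.2000·q_1 = (0.0000, -1.2800, -0.9600).
‖u_2‖ = 1.6000, so q_2 = (0.0000, -0.8000, -0.6000).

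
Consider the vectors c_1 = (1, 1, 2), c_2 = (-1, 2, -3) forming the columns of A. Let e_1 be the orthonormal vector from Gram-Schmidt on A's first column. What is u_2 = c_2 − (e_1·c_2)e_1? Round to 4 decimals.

u_2 = (-0.1667, 2.8333, -1.3333)

c_1 = (1, 1, 2); ‖c_1‖ = 2.4495, so e_1 = (0.4082, 0.4082, 0.8165).
e_1·c_2 = 0.4082·(-1) + 0.4082·2 + 0.8165·(-3) = -2.0412.
u_2 = c_2 + 2.0412·e_1 = (-0.1667, 2.8333, -1.3333).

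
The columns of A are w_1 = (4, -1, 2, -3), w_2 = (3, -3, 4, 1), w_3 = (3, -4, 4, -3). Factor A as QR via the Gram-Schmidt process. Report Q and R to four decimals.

Q = [[0.7303, 0.0716, -0.5966], [-0.1826, -0.5013, -0.6053], [0.3651, 0.5729, 0.1216], [-0.5477, 0.6445, -0.5126]], R = [[5.4772, 3.6515, 6.0249], [0.0000, 4.6547, 2.5780], [0.0000, 0.0000, 2.6559]]

w_1 = (4, -1, 2, -3); ‖w_1‖ = 5.4772, so e_1 = (0.7303, -0.1826, 0.3651, -0.5477).
e_1·w_2 = 0.7303·3 + (-0.1826)·(-3) + 0.3651·4 + (-0.5477)·1 = 3.6515.
u_2 = w_2 − 3.6515·e_1 = (0.3333, -2.3333, 2.6667, 3.0000).
‖u_2‖ = 4.6547, so e_2 = (0.0716, -0.5013, 0.5729, 0.6445).
e_1·w_3 = 0.7303·3 + (-0.1826)·(-4) + 0.3651·4 + (-0.5477)·(-3) = 6.0249; e_2·w_3 = 0.0716·3 + (-0.5013)·(-4) + 0.5729·4 + 0.6445·(-3) = 2.5780.
u_3 = w_3 − 6.0249·e_1 − 2.5780·e_2 = (-1.5846, -1.6077, 0.3231, -1.3615).
‖u_3‖ = 2.6559, so e_3 = (-0.5966, -0.6053, 0.1216, -0.5126).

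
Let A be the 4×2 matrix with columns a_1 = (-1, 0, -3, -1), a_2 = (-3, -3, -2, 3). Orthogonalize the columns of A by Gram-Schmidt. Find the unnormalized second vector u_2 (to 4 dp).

q_1 = a_1/‖a_1‖ = (-1, 0, -3, -1)/3.3166 = (-0.3015, 0.0000, -0.9045, -0.3015).
r_{12} = q_1·a_2 = 1.8091.
u_2 = a_2 − 1.8091·q_1 = (-2.4545, -3.0000, -0.3636, 3.5455).

u_2 = (-2.4545, -3.0000, -0.3636, 3.5455)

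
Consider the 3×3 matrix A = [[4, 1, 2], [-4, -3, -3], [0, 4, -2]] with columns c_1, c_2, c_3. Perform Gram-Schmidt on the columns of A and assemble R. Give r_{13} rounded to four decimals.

r_{13} = 3.5355

e_1 = c_1/‖c_1‖ = (4, -4, 0)/5.6569 = (0.7071, -0.7071, 0.0000).
r_{13} = e_1·c_3 = 3.5355.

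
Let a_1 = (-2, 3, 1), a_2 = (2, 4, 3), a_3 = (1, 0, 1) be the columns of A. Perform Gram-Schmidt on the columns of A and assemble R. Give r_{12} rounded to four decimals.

r_{12} = 2.9399

a_1 = (-2, 3, 1); ‖a_1‖ = 3.7417, so q_1 = (-0.5345, 0.8018, 0.2673).
r_{12} = q_1·a_2 = 2.9399.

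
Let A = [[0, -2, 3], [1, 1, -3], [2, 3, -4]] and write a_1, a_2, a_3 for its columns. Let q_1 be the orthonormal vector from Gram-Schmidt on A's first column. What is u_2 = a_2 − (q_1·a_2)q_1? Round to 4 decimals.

a_1 = (0, 1, 2); ‖a_1‖ = 2.2361, so q_1 = (0.0000, 0.4472, 0.8944).
q_1·a_2 = 0.0000·(-2) + 0.4472·1 + 0.8944·3 = 3.1305.
u_2 = a_2 − 3.1305·q_1 = (-2.0000, -0.4000, 0.2000).

u_2 = (-2.0000, -0.4000, 0.2000)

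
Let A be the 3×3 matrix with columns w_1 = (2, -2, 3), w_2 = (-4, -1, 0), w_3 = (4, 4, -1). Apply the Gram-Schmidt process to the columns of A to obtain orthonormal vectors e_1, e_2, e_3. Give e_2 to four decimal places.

e_2 = (-0.8539, -0.4422, 0.2745)

w_1 = (2, -2, 3); ‖w_1‖ = 4.1231, so e_1 = (0.4851, -0.4851, 0.7276).
e_1·w_2 = 0.4851·(-4) + (-0.4851)·(-1) + 0.7276·0 = -1.4552.
u_2 = w_2 + 1.4552·e_1 = (-3.2941, -1.7059, 1.0588).
‖u_2‖ = 3.8578, so e_2 = (-0.8539, -0.4422, 0.2745).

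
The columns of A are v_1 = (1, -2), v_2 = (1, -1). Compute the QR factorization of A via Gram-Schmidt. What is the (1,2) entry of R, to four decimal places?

e_1 = v_1/‖v_1‖ = (1, -2)/2.2361 = (0.4472, -0.8944).
r_{12} = e_1·v_2 = 1.3416.

r_{12} = 1.3416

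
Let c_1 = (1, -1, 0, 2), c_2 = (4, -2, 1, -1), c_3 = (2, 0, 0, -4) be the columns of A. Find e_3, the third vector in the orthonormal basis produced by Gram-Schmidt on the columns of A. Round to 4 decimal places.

c_1 = (1, -1, 0, 2); ‖c_1‖ = 2.4495, so e_1 = (0.4082, -0.4082, 0.0000, 0.8165).
e_1·c_2 = 0.4082·4 + (-0.4082)·(-2) + 0.0000·1 + 0.8165·(-1) = 1.6330.
u_2 = c_2 − 1.6330·e_1 = (3.3333, -1.3333, 1.0000, -2.3333).
‖u_2‖ = 4.3970, so e_2 = (0.7581, -0.3032, 0.2274, -0.5307).
e_1·c_3 = 0.4082·2 + (-0.4082)·0 + 0.0000·0 + 0.8165·(-4) = -2.4495; e_2·c_3 = 0.7581·2 + (-0.3032)·0 + 0.2274·0 + (-0.5307)·(-4) = 3.6389.
u_3 = c_3 + 2.4495·e_1 − 3.6389·e_2 = (0.2414, 0.1034, -0.8276, -0.0690).
‖u_3‖ = 0.8710, so e_3 = (0.2771, 0.1188, -0.9502, -0.0792).

e_3 = (0.2771, 0.1188, -0.9502, -0.0792)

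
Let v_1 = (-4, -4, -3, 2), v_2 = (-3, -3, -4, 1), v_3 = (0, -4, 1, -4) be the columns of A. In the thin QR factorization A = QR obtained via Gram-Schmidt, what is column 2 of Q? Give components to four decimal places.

e_2 = (0.2214, 0.2214, -0.8596, -0.4038)

v_1 = (-4, -4, -3, 2); ‖v_1‖ = 6.7082, so e_1 = (-0.5963, -0.5963, -0.4472, 0.2981).
e_1·v_2 = (-0.5963)·(-3) + (-0.5963)·(-3) + (-0.4472)·(-4) + 0.2981·1 = 5.6647.
u_2 = v_2 − 5.6647·e_1 = (0.3778, 0.3778, -1.4667, -0.6889).
‖u_2‖ = 1.7062, so e_2 = (0.2214, 0.2214, -0.8596, -0.4038).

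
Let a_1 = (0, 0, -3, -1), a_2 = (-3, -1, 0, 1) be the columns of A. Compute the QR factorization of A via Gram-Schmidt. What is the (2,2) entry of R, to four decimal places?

r_{22} = 3.3015

e_1 = a_1/‖a_1‖ = (0, 0, -3, -1)/3.1623 = (0.0000, 0.0000, -0.9487, -0.3162).
r_{12} = e_1·a_2 = -0.3162.
u_2 = a_2 + 0.3162·e_1 = (-3.0000, -1.0000, -0.3000, 0.9000).
r_{22} = ‖u_2‖ = 3.3015.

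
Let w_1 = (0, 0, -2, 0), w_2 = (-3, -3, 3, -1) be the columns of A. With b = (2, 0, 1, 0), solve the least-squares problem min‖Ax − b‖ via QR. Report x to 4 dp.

w_1 = (0, 0, -2, 0); ‖w_1‖ = 2.0000, so q_1 = (0.0000, 0.0000, -1.0000, 0.0000).
q_1·w_2 = 0.0000·(-3) + 0.0000·(-3) + (-1.0000)·3 + 0.0000·(-1) = -3.0000.
u_2 = w_2 + 3.0000·q_1 = (-3.0000, -3.0000, 0.0000, -1.0000).
‖u_2‖ = 4.3589, so q_2 = (-0.6882, -0.6882, 0.0000, -0.2294).
Qᵀb = (-1.0000, -1.3765).
Back-substitute: x_2 = -1.3765/4.3589 = -0.3158.
x_1 = (-1.0000 + 3.0000·(-0.3158))/2.0000 = -0.9737.

x = (-0.9737, -0.3158)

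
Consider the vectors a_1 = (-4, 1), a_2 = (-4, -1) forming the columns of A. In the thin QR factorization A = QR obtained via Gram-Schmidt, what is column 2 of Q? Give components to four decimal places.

q_1 = a_1/‖a_1‖ = (-4, 1)/4.1231 = (-0.9701, 0.2425).
r_{12} = q_1·a_2 = 3.6380.
u_2 = a_2 − 3.6380·q_1 = (-0.4706, -1.8824).
‖u_2‖ = 1.9403, so q_2 = (-0.2425, -0.9701).

q_2 = (-0.2425, -0.9701)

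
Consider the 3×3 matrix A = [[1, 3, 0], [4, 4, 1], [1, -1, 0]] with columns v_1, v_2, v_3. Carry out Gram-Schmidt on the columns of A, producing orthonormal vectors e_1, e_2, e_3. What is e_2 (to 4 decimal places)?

v_1 = (1, 4, 1); ‖v_1‖ = 4.2426, so e_1 = (0.2357, 0.9428, 0.2357).
e_1·v_2 = 0.2357·3 + 0.9428·4 + 0.2357·(-1) = 4.2426.
u_2 = v_2 − 4.2426·e_1 = (2.0000, 0.0000, -2.0000).
‖u_2‖ = 2.8284, so e_2 = (0.7071, 0.0000, -0.7071).

e_2 = (0.7071, 0.0000, -0.7071)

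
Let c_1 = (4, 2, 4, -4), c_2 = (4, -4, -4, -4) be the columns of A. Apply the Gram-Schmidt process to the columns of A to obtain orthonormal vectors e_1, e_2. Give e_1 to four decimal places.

e_1 = c_1/‖c_1‖ = (4, 2, 4, -4)/7.2111 = (0.5547, 0.2774, 0.5547, -0.5547).

e_1 = (0.5547, 0.2774, 0.5547, -0.5547)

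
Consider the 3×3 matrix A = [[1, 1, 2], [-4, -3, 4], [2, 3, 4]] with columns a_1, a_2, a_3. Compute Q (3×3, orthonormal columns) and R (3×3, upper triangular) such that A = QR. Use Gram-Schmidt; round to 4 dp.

e_1 = a_1/‖a_1‖ = (1, -4, 2)/4.5826 = (0.2182, -0.8729, 0.4364).
r_{12} = e_1·a_2 = 4.1461.
u_2 = a_2 − 4.1461·e_1 = (0.0952, 0.6190, 1.1905).
‖u_2‖ = 1.3452, so e_2 = (0.0708, 0.4602, 0.8850).
r_{13} = e_1·a_3 = -1.3093; r_{23} = e_2·a_3 = 5.5223.
u_3 = a_3 + 1.3093·e_1 − 5.5223·e_2 = (1.8947, 0.3158, -0.3158).
‖u_3‖ = 1.9467, so e_3 = (0.9733, 0.1622, -0.1622).

Q = [[0.2182, 0.0708, 0.9733], [-0.8729, 0.4602, 0.1622], [0.4364, 0.8850, -0.1622]], R = [[4.5826, 4.1461, -1.3093], [0.0000, 1.3452, 5.5223], [0.0000, 0.0000, 1.9467]]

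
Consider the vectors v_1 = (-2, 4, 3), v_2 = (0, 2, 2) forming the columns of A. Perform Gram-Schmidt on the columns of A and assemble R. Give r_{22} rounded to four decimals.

e_1 = v_1/‖v_1‖ = (-2, 4, 3)/5.3852 = (-0.3714, 0.7428, 0.5571).
r_{12} = e_1·v_2 = 2.5997.
u_2 = v_2 − 2.5997·e_1 = (0.9655, 0.0690, 0.5517).
r_{22} = ‖u_2‖ = 1.1142.

r_{22} = 1.1142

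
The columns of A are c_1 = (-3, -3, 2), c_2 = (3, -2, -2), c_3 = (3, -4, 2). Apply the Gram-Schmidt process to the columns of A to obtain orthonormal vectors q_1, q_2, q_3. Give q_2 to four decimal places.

c_1 = (-3, -3, 2); ‖c_1‖ = 4.6904, so q_1 = (-0.6396, -0.6396, 0.4264).
q_1·c_2 = (-0.6396)·3 + (-0.6396)·(-2) + 0.4264·(-2) = -1.4924.
u_2 = c_2 + 1.4924·q_1 = (2.0455, -2.9545, -1.3636).
‖u_2‖ = 3.8435, so q_2 = (0.5322, -0.7687, -0.3548).

q_2 = (0.5322, -0.7687, -0.3548)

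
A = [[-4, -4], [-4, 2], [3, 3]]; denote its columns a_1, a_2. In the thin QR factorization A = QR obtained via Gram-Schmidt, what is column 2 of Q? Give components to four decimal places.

q_2 = (-0.4998, 0.7809, 0.3748)

a_1 = (-4, -4, 3); ‖a_1‖ = 6.4031, so q_1 = (-0.6247, -0.6247, 0.4685).
q_1·a_2 = (-0.6247)·(-4) + (-0.6247)·2 + 0.4685·3 = 2.6550.
u_2 = a_2 − 2.6550·q_1 = (-2.3415, 3.6585, 1.7561).
‖u_2‖ = 4.6852, so q_2 = (-0.4998, 0.7809, 0.3748).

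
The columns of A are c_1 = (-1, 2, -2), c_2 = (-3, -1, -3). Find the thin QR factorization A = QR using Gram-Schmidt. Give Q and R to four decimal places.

c_1 = (-1, 2, -2); ‖c_1‖ = 3.0000, so e_1 = (-0.3333, 0.6667, -0.6667).
e_1·c_2 = (-0.3333)·(-3) + 0.6667·(-1) + (-0.6667)·(-3) = 2.3333.
u_2 = c_2 − 2.3333·e_1 = (-2.2222, -2.5556, -1.4444).
‖u_2‖ = 3.6818, so e_2 = (-0.6036, -0.6941, -0.3923).

Q = [[-0.3333, -0.6036], [0.6667, -0.6941], [-0.6667, -0.3923]], R = [[3.0000, 2.3333], [0.0000, 3.6818]]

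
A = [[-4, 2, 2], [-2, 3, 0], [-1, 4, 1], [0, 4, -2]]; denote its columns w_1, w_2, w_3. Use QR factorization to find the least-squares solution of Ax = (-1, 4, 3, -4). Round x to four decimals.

x = (0.9167, 0.5000, 1.9167)

w_1 = (-4, -2, -1, 0); ‖w_1‖ = 4.5826, so q_1 = (-0.8729, -0.4364, -0.2182, 0.0000).
q_1·w_2 = (-0.8729)·2 + (-0.4364)·3 + (-0.2182)·4 + 0.0000·4 = -3.9279.
u_2 = w_2 + 3.9279·q_1 = (-1.4286, 1.2857, 3.1429, 4.0000).
‖u_2‖ = 5.4380, so q_2 = (-0.2627, 0.2364, 0.5779, 0.7356).
q_1·w_3 = (-0.8729)·2 + (-0.4364)·0 + (-0.2182)·1 + 0.0000·(-2) = -1.9640; q_2·w_3 = (-0.2627)·2 + 0.2364·0 + 0.5779·1 + 0.7356·(-2) = -1.4186.
u_3 = w_3 + 1.9640·q_1 + 1.4186·q_2 = (-0.0870, -0.5217, 1.3913, -0.9565).
‖u_3‖ = 1.7693, so q_3 = (-0.0491, -0.2949, 0.7864, -0.5406).
Qᵀb = (-1.5275, 0.0000, 3.3912).
Back-substitute: x_3 = 3.3912/1.7693 = 1.9167.
x_2 = (0.0000 + 1.4186·1.9167)/5.4380 = 0.5000.
x_1 = (-1.5275 + 3.9279·0.5000 + 1.9640·1.9167)/4.5826 = 0.9167.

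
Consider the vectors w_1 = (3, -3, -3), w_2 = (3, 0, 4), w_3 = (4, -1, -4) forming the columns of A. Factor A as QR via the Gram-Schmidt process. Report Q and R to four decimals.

Q = [[0.5774, 0.6712, 0.4650], [-0.5774, -0.0671, 0.8137], [-0.5774, 0.7383, -0.3487]], R = [[5.1962, -0.5774, 5.1962], [0.0000, 4.9666, -0.2013], [0.0000, 0.0000, 2.4412]]

w_1 = (3, -3, -3); ‖w_1‖ = 5.1962, so e_1 = (0.5774, -0.5774, -0.5774).
e_1·w_2 = 0.5774·3 + (-0.5774)·0 + (-0.5774)·4 = -0.5774.
u_2 = w_2 + 0.5774·e_1 = (3.3333, -0.3333, 3.6667).
‖u_2‖ = 4.9666, so e_2 = (0.6712, -0.0671, 0.7383).
e_1·w_3 = 0.5774·4 + (-0.5774)·(-1) + (-0.5774)·(-4) = 5.1962; e_2·w_3 = 0.6712·4 + (-0.0671)·(-1) + 0.7383·(-4) = -0.2013.
u_3 = w_3 − 5.1962·e_1 + 0.2013·e_2 = (1.1351, 1.9865, -0.8514).
‖u_3‖ = 2.4412, so e_3 = (0.4650, 0.8137, -0.3487).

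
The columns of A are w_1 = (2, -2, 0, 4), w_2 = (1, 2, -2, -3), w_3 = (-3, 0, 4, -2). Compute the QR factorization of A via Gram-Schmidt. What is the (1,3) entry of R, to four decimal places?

w_1 = (2, -2, 0, 4); ‖w_1‖ = 4.8990, so q_1 = (0.4082, -0.4082, 0.0000, 0.8165).
r_{13} = q_1·w_3 = -2.8577.

r_{13} = -2.8577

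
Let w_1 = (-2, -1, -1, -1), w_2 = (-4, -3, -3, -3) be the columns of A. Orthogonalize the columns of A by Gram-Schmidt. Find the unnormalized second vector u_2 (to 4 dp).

u_2 = (0.8571, -0.5714, -0.5714, -0.5714)

w_1 = (-2, -1, -1, -1); ‖w_1‖ = 2.6458, so q_1 = (-0.7559, -0.3780, -0.3780, -0.3780).
q_1·w_2 = (-0.7559)·(-4) + (-0.3780)·(-3) + (-0.3780)·(-3) + (-0.3780)·(-3) = 6.4254.
u_2 = w_2 − 6.4254·q_1 = (0.8571, -0.5714, -0.5714, -0.5714).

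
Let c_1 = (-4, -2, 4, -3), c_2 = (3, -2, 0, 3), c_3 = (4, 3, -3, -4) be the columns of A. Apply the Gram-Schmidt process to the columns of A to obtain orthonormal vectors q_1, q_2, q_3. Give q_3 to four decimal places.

q_1 = c_1/‖c_1‖ = (-4, -2, 4, -3)/6.7082 = (-0.5963, -0.2981, 0.5963, -0.4472).
r_{12} = q_1·c_2 = -2.5342.
u_2 = c_2 + 2.5342·q_1 = (1.4889, -2.7556, 1.5111, 1.8667).
‖u_2‖ = 3.9469, so q_2 = (0.3772, -0.6982, 0.3829, 0.4729).
r_{13} = q_1·c_3 = -3.2796; r_{23} = q_2·c_3 = -3.6259.
u_3 = c_3 + 3.2796·q_1 + 3.6259·q_2 = (3.4123, -0.5093, 0.3438, -3.7518).
‖u_3‖ = 5.1085, so q_3 = (0.6680, -0.0997, 0.0673, -0.7344).

q_3 = (0.6680, -0.0997, 0.0673, -0.7344)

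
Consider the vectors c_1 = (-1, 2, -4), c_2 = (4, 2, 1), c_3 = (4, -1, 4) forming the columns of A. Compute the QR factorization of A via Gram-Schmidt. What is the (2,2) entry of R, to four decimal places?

q_1 = c_1/‖c_1‖ = (-1, 2, -4)/4.5826 = (-0.2182, 0.4364, -0.8729).
r_{12} = q_1·c_2 = -0.8729.
u_2 = c_2 + 0.8729·q_1 = (3.8095, 2.3810, 0.2381).
r_{22} = ‖u_2‖ = 4.4987.

r_{22} = 4.4987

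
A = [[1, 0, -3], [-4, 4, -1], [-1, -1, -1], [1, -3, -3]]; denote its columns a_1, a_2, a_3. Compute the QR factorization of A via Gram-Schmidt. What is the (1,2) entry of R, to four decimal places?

a_1 = (1, -4, -1, 1); ‖a_1‖ = 4.3589, so q_1 = (0.2294, -0.9177, -0.2294, 0.2294).
r_{12} = q_1·a_2 = -4.1295.

r_{12} = -4.1295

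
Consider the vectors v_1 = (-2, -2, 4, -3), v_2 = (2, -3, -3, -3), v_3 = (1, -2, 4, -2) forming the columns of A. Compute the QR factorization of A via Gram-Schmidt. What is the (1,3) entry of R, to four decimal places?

q_1 = v_1/‖v_1‖ = (-2, -2, 4, -3)/5.7446 = (-0.3482, -0.3482, 0.6963, -0.5222).
r_{13} = q_1·v_3 = 4.1779.

r_{13} = 4.1779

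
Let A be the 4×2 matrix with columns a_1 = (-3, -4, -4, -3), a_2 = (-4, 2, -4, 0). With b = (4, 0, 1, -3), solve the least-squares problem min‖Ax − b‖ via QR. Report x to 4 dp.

a_1 = (-3, -4, -4, -3); ‖a_1‖ = 7.0711, so q_1 = (-0.4243, -0.5657, -0.5657, -0.4243).
q_1·a_2 = (-0.4243)·(-4) + (-0.5657)·2 + (-0.5657)·(-4) + (-0.4243)·0 = 2.8284.
u_2 = a_2 − 2.8284·q_1 = (-2.8000, 3.6000, -2.4000, 1.2000).
‖u_2‖ = 5.2915, so q_2 = (-0.5292, 0.6803, -0.4536, 0.2268).
Qᵀb = (-0.9899, -3.2505).
Back-substitute: x_2 = -3.2505/5.2915 = -0.6143.
x_1 = (-0.9899 − 2.8284·(-0.6143))/7.0711 = 0.1057.

x = (0.1057, -0.6143)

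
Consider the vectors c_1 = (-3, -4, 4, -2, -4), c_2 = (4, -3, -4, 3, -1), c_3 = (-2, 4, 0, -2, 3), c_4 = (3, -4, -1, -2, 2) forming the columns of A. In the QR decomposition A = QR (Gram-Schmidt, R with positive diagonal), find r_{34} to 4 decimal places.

c_1 = (-3, -4, 4, -2, -4); ‖c_1‖ = 7.8102, so q_1 = (-0.3841, -0.5121, 0.5121, -0.2561, -0.5121).
q_1·c_2 = (-0.3841)·4 + (-0.5121)·(-3) + 0.5121·(-4) + (-0.2561)·3 + (-0.5121)·(-1) = -2.3047.
u_2 = c_2 + 2.3047·q_1 = (3.1148, -4.1803, -2.8197, 2.4098, -2.1803).
‖u_2‖ = 6.7593, so q_2 = (0.4608, -0.6185, -0.4172, 0.3565, -0.3226).
q_1·c_3 = (-0.3841)·(-2) + (-0.5121)·4 + 0.5121·0 + (-0.2561)·(-2) + (-0.5121)·3 = -2.3047; q_2·c_3 = 0.4608·(-2) + (-0.6185)·4 + (-0.4172)·0 + 0.3565·(-2) + (-0.3226)·3 = -5.0762.
u_3 = c_3 + 2.3047·q_1 + 5.0762·q_2 = (-0.5461, -0.3197, -0.9372, -0.7804, 0.1823).
‖u_3‖ = 1.3860, so q_3 = (-0.3940, -0.2307, -0.6762, -0.5631, 0.1315).
r_{34} = q_3·c_4 = 1.8059.

r_{34} = 1.8059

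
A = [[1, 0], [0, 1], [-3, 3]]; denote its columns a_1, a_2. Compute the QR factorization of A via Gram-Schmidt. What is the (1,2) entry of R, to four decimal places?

r_{12} = -2.8460

a_1 = (1, 0, -3); ‖a_1‖ = 3.1623, so e_1 = (0.3162, 0.0000, -0.9487).
r_{12} = e_1·a_2 = -2.8460.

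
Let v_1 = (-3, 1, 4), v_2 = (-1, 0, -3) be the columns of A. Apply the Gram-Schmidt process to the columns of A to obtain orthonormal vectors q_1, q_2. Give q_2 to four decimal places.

q_1 = v_1/‖v_1‖ = (-3, 1, 4)/5.0990 = (-0.5883, 0.1961, 0.7845).
r_{12} = q_1·v_2 = -1.7650.
u_2 = v_2 + 1.7650·q_1 = (-2.0385, 0.3462, -1.6154).
‖u_2‖ = 2.6239, so q_2 = (-0.7769, 0.1319, -0.6157).

q_2 = (-0.7769, 0.1319, -0.6157)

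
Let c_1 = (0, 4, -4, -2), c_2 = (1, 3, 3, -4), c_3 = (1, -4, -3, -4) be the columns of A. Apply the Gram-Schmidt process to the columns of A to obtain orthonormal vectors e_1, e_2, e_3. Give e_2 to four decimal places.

c_1 = (0, 4, -4, -2); ‖c_1‖ = 6.0000, so e_1 = (0.0000, 0.6667, -0.6667, -0.3333).
e_1·c_2 = 0.0000·1 + 0.6667·3 + (-0.6667)·3 + (-0.3333)·(-4) = 1.3333.
u_2 = c_2 − 1.3333·e_1 = (1.0000, 2.1111, 3.8889, -3.5556).
‖u_2‖ = 5.7639, so e_2 = (0.1735, 0.3663, 0.6747, -0.6169).

e_2 = (0.1735, 0.3663, 0.6747, -0.6169)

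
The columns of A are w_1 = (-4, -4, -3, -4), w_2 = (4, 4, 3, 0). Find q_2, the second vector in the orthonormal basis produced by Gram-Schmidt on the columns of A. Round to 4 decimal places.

q_2 = (0.3310, 0.3310, 0.2482, -0.8481)

w_1 = (-4, -4, -3, -4); ‖w_1‖ = 7.5498, so q_1 = (-0.5298, -0.5298, -0.3974, -0.5298).
q_1·w_2 = (-0.5298)·4 + (-0.5298)·4 + (-0.3974)·3 + (-0.5298)·0 = -5.4306.
u_2 = w_2 + 5.4306·q_1 = (1.1228, 1.1228, 0.8421, -2.8772).
‖u_2‖ = 3.3925, so q_2 = (0.3310, 0.3310, 0.2482, -0.8481).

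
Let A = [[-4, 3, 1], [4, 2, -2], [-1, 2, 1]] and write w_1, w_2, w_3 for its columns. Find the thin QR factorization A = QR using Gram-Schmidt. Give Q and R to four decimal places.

Q = [[-0.6963, 0.5698, -0.4364], [0.6963, 0.6838, -0.2182], [-0.1741, 0.4558, 0.8729]], R = [[5.7446, -1.0445, -2.2630], [0.0000, 3.9886, -0.3419], [0.0000, 0.0000, 0.8729]]

w_1 = (-4, 4, -1); ‖w_1‖ = 5.7446, so e_1 = (-0.6963, 0.6963, -0.1741).
e_1·w_2 = (-0.6963)·3 + 0.6963·2 + (-0.1741)·2 = -1.0445.
u_2 = w_2 + 1.0445·e_1 = (2.2727, 2.7273, 1.8182).
‖u_2‖ = 3.9886, so e_2 = (0.5698, 0.6838, 0.4558).
e_1·w_3 = (-0.6963)·1 + 0.6963·(-2) + (-0.1741)·1 = -2.2630; e_2·w_3 = 0.5698·1 + 0.6838·(-2) + 0.4558·1 = -0.3419.
u_3 = w_3 + 2.2630·e_1 + 0.3419·e_2 = (-0.3810, -0.1905, 0.7619).
‖u_3‖ = 0.8729, so e_3 = (-0.4364, -0.2182, 0.8729).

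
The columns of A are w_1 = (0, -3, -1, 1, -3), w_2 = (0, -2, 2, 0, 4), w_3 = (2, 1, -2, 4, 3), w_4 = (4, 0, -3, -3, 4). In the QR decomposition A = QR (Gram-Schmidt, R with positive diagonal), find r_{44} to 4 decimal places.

r_{44} = 6.2163

e_1 = w_1/‖w_1‖ = (0, -3, -1, 1, -3)/4.4721 = (0.0000, -0.6708, -0.2236, 0.2236, -0.6708).
r_{12} = e_1·w_2 = -1.7889.
u_2 = w_2 + 1.7889·e_1 = (0.0000, -3.2000, 1.6000, 0.4000, 2.8000).
‖u_2‖ = 4.5607, so e_2 = (0.0000, -0.7016, 0.3508, 0.0877, 0.6139).
r_{13} = e_1·w_3 = -1.3416; r_{23} = e_2·w_3 = 0.7894.
u_3 = w_3 + 1.3416·e_1 − 0.7894·e_2 = (2.0000, 0.6538, -2.5769, 4.2308, 1.6154).
‖u_3‖ = 5.6193, so e_3 = (0.3559, 0.1164, -0.4586, 0.7529, 0.2875).
r_{14} = e_1·w_4 = -2.6833; r_{24} = e_2·w_4 = 1.1402; r_{34} = e_3·w_4 = 1.6906.
u_4 = w_4 + 2.6833·e_1 − 1.1402·e_2 − 1.6906·e_3 = (3.3983, -1.1967, -3.2247, -3.7728, 1.0140).
r_{44} = ‖u_4‖ = 6.2163.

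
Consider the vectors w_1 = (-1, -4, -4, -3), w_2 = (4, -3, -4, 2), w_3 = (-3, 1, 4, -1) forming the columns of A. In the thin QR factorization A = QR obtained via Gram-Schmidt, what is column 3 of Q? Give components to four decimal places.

e_3 = (-0.0758, -0.7581, 0.6065, 0.2274)

w_1 = (-1, -4, -4, -3); ‖w_1‖ = 6.4807, so e_1 = (-0.1543, -0.6172, -0.6172, -0.4629).
e_1·w_2 = (-0.1543)·4 + (-0.6172)·(-3) + (-0.6172)·(-4) + (-0.4629)·2 = 2.7775.
u_2 = w_2 − 2.7775·e_1 = (4.4286, -1.2857, -2.2857, 3.2857).
‖u_2‖ = 6.1062, so e_2 = (0.7253, -0.2106, -0.3743, 0.5381).
e_1·w_3 = (-0.1543)·(-3) + (-0.6172)·1 + (-0.6172)·4 + (-0.4629)·(-1) = -2.1602; e_2·w_3 = 0.7253·(-3) + (-0.2106)·1 + (-0.3743)·4 + 0.5381·(-1) = -4.4217.
u_3 = w_3 + 2.1602·e_1 + 4.4217·e_2 = (-0.1264, -1.2644, 1.0115, 0.3793).
‖u_3‖ = 1.6678, so e_3 = (-0.0758, -0.7581, 0.6065, 0.2274).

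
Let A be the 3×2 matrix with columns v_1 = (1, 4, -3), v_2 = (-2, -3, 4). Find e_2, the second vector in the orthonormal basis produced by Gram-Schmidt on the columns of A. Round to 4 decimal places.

e_1 = v_1/‖v_1‖ = (1, 4, -3)/5.0990 = (0.1961, 0.7845, -0.5883).
r_{12} = e_1·v_2 = -5.0990.
u_2 = v_2 + 5.0990·e_1 = (-1.0000, 1.0000, 1.0000).
‖u_2‖ = 1.7321, so e_2 = (-0.5774, 0.5774, 0.5774).

e_2 = (-0.5774, 0.5774, 0.5774)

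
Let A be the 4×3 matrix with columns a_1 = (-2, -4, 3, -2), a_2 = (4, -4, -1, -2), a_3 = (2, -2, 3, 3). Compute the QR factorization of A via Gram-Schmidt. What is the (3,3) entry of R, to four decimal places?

r_{33} = 4.8749

a_1 = (-2, -4, 3, -2); ‖a_1‖ = 5.7446, so e_1 = (-0.3482, -0.6963, 0.5222, -0.3482).
e_1·a_2 = (-0.3482)·4 + (-0.6963)·(-4) + 0.5222·(-1) + (-0.3482)·(-2) = 1.5667.
u_2 = a_2 − 1.5667·e_1 = (4.5455, -2.9091, -1.8182, -1.4545).
‖u_2‖ = 5.8775, so e_2 = (0.7734, -0.4950, -0.3093, -0.2475).
e_1·a_3 = (-0.3482)·2 + (-0.6963)·(-2) + 0.5222·3 + (-0.3482)·3 = 1.2185; e_2·a_3 = 0.7734·2 + (-0.4950)·(-2) + (-0.3093)·3 + (-0.2475)·3 = 0.8662.
u_3 = a_3 − 1.2185·e_1 − 0.8662·e_2 = (1.7544, -0.7228, 2.6316, 3.6386).
r_{33} = ‖u_3‖ = 4.8749.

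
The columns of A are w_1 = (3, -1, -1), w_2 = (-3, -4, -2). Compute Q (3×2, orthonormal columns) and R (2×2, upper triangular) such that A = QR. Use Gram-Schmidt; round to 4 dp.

w_1 = (3, -1, -1); ‖w_1‖ = 3.3166, so e_1 = (0.9045, -0.3015, -0.3015).
e_1·w_2 = 0.9045·(-3) + (-0.3015)·(-4) + (-0.3015)·(-2) = -0.9045.
u_2 = w_2 + 0.9045·e_1 = (-2.1818, -4.2727, -2.2727).
‖u_2‖ = 5.3087, so e_2 = (-0.4110, -0.8049, -0.4281).

Q = [[0.9045, -0.4110], [-0.3015, -0.8049], [-0.3015, -0.4281]], R = [[3.3166, -0.9045], [0.0000, 5.3087]]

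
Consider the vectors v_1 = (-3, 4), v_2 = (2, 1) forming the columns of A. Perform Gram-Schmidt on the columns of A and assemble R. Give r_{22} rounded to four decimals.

q_1 = v_1/‖v_1‖ = (-3, 4)/5.0000 = (-0.6000, 0.8000).
r_{12} = q_1·v_2 = -0.4000.
u_2 = v_2 + 0.4000·q_1 = (1.7600, 1.3200).
r_{22} = ‖u_2‖ = 2.2000.

r_{22} = 2.2000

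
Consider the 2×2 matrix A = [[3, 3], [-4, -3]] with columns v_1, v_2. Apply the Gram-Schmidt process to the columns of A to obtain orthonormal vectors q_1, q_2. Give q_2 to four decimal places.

q_2 = (0.8000, 0.6000)

q_1 = v_1/‖v_1‖ = (3, -4)/5.0000 = (0.6000, -0.8000).
r_{12} = q_1·v_2 = 4.2000.
u_2 = v_2 − 4.2000·q_1 = (0.4800, 0.3600).
‖u_2‖ = 0.6000, so q_2 = (0.8000, 0.6000).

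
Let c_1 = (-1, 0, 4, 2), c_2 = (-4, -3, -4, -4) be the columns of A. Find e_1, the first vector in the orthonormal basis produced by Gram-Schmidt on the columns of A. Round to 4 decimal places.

e_1 = (-0.2182, 0.0000, 0.8729, 0.4364)

c_1 = (-1, 0, 4, 2); ‖c_1‖ = 4.5826, so e_1 = (-0.2182, 0.0000, 0.8729, 0.4364).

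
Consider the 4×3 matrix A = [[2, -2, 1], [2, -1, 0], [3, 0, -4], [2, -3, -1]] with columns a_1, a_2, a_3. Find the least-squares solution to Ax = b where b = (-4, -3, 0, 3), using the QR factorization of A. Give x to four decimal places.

a_1 = (2, 2, 3, 2); ‖a_1‖ = 4.5826, so q_1 = (0.4364, 0.4364, 0.6547, 0.4364).
q_1·a_2 = 0.4364·(-2) + 0.4364·(-1) + 0.6547·0 + 0.4364·(-3) = -2.6186.
u_2 = a_2 + 2.6186·q_1 = (-0.8571, 0.1429, 1.7143, -1.8571).
‖u_2‖ = 2.6726, so q_2 = (-0.3207, 0.0535, 0.6414, -0.6949).
q_1·a_3 = 0.4364·1 + 0.4364·0 + 0.6547·(-4) + 0.4364·(-1) = -2.6186; q_2·a_3 = (-0.3207)·1 + 0.0535·0 + 0.6414·(-4) + (-0.6949)·(-1) = -2.1915.
u_3 = a_3 + 2.6186·q_1 + 2.1915·q_2 = (1.4400, 1.2600, -0.8800, -1.3800).
‖u_3‖ = 2.5179, so q_3 = (0.5719, 0.5004, -0.3495, -0.5481).
Qᵀb = (-1.7457, -0.9621, -5.4330).
Back-substitute: x_3 = -5.4330/2.5179 = -2.1577.
x_2 = (-0.9621 + 2.1915·(-2.1577))/2.6726 = -2.1293.
x_1 = (-1.7457 + 2.6186·(-2.1293) + 2.6186·(-2.1577))/4.5826 = -2.8307.

x = (-2.8307, -2.1293, -2.1577)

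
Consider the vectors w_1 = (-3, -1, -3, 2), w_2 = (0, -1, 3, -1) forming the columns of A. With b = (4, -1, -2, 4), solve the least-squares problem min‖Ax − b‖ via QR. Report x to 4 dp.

x = (-0.3725, -1.1569)

w_1 = (-3, -1, -3, 2); ‖w_1‖ = 4.7958, so q_1 = (-0.6255, -0.2085, -0.6255, 0.4170).
q_1·w_2 = (-0.6255)·0 + (-0.2085)·(-1) + (-0.6255)·3 + 0.4170·(-1) = -2.0851.
u_2 = w_2 + 2.0851·q_1 = (-1.3043, -1.4348, 1.6957, -0.1304).
‖u_2‖ = 2.5792, so q_2 = (-0.5057, -0.5563, 0.6574, -0.0506).
Qᵀb = (0.6255, -2.9838).
Back-substitute: x_2 = -2.9838/2.5792 = -1.1569.
x_1 = (0.6255 + 2.0851·(-1.1569))/4.7958 = -0.3725.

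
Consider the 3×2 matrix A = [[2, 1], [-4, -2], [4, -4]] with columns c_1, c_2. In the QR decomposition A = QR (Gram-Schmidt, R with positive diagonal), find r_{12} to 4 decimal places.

c_1 = (2, -4, 4); ‖c_1‖ = 6.0000, so e_1 = (0.3333, -0.6667, 0.6667).
r_{12} = e_1·c_2 = -1.0000.

r_{12} = -1.0000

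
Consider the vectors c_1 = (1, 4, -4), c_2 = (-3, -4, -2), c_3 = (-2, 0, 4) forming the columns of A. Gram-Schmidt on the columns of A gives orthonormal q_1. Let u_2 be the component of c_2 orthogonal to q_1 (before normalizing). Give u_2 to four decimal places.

c_1 = (1, 4, -4); ‖c_1‖ = 5.7446, so q_1 = (0.1741, 0.6963, -0.6963).
q_1·c_2 = 0.1741·(-3) + 0.6963·(-4) + (-0.6963)·(-2) = -1.9149.
u_2 = c_2 + 1.9149·q_1 = (-2.6667, -2.6667, -3.3333).

u_2 = (-2.6667, -2.6667, -3.3333)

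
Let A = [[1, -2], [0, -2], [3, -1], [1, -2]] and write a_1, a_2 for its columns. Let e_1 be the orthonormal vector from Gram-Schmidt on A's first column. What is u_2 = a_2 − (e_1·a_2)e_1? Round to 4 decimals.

u_2 = (-1.3636, -2.0000, 0.9091, -1.3636)

e_1 = a_1/‖a_1‖ = (1, 0, 3, 1)/3.3166 = (0.3015, 0.0000, 0.9045, 0.3015).
r_{12} = e_1·a_2 = -2.1106.
u_2 = a_2 + 2.1106·e_1 = (-1.3636, -2.0000, 0.9091, -1.3636).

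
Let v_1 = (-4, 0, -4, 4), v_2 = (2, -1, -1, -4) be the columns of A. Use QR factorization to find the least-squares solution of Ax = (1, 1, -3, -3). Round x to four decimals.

x = (0.3537, 1.0488)

v_1 = (-4, 0, -4, 4); ‖v_1‖ = 6.9282, so q_1 = (-0.5774, 0.0000, -0.5774, 0.5774).
q_1·v_2 = (-0.5774)·2 + 0.0000·(-1) + (-0.5774)·(-1) + 0.5774·(-4) = -2.8868.
u_2 = v_2 + 2.8868·q_1 = (0.3333, -1.0000, -2.6667, -2.3333).
‖u_2‖ = 3.6968, so q_2 = (0.0902, -0.2705, -0.7213, -0.6312).
Qᵀb = (-0.5774, 3.8772).
Back-substitute: x_2 = 3.8772/3.6968 = 1.0488.
x_1 = (-0.5774 + 2.8868·1.0488)/6.9282 = 0.3537.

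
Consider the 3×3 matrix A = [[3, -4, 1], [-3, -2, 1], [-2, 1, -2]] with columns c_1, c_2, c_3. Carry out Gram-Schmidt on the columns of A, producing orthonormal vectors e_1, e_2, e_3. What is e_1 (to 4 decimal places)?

e_1 = (0.6396, -0.6396, -0.4264)

c_1 = (3, -3, -2); ‖c_1‖ = 4.6904, so e_1 = (0.6396, -0.6396, -0.4264).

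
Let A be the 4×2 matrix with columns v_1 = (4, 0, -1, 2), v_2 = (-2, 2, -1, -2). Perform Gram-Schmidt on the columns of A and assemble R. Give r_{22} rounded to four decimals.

r_{22} = 2.6904

v_1 = (4, 0, -1, 2); ‖v_1‖ = 4.5826, so e_1 = (0.8729, 0.0000, -0.2182, 0.4364).
e_1·v_2 = 0.8729·(-2) + 0.0000·2 + (-0.2182)·(-1) + 0.4364·(-2) = -2.4004.
u_2 = v_2 + 2.4004·e_1 = (0.0952, 2.0000, -1.5238, -0.9524).
r_{22} = ‖u_2‖ = 2.6904.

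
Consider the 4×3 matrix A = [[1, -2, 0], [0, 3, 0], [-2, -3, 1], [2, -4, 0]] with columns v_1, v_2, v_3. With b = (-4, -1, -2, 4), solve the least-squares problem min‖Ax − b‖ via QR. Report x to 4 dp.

x = (0.1333, -0.3333, -2.7333)

v_1 = (1, 0, -2, 2); ‖v_1‖ = 3.0000, so e_1 = (0.3333, 0.0000, -0.6667, 0.6667).
e_1·v_2 = 0.3333·(-2) + 0.0000·3 + (-0.6667)·(-3) + 0.6667·(-4) = -1.3333.
u_2 = v_2 + 1.3333·e_1 = (-1.5556, 3.0000, -3.8889, -3.1111).
‖u_2‖ = 6.0185, so e_2 = (-0.2585, 0.4985, -0.6462, -0.5169).
e_1·v_3 = 0.3333·0 + 0.0000·0 + (-0.6667)·1 + 0.6667·0 = -0.6667; e_2·v_3 = (-0.2585)·0 + 0.4985·0 + (-0.6462)·1 + (-0.5169)·0 = -0.6462.
u_3 = v_3 + 0.6667·e_1 + 0.6462·e_2 = (0.0552, 0.3221, 0.1380, 0.1104).
‖u_3‖ = 0.3715, so e_3 = (0.1486, 0.8669, 0.3715, 0.2972).
Qᵀb = (2.6667, -0.2400, -1.0155).
Back-substitute: x_3 = -1.0155/0.3715 = -2.7333.
x_2 = (-0.2400 + 0.6462·(-2.7333))/6.0185 = -0.3333.
x_1 = (2.6667 + 1.3333·(-0.3333) + 0.6667·(-2.7333))/3.0000 = 0.1333.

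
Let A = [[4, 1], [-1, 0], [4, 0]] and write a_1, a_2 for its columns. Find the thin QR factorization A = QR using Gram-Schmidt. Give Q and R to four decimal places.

e_1 = a_1/‖a_1‖ = (4, -1, 4)/5.7446 = (0.6963, -0.1741, 0.6963).
r_{12} = e_1·a_2 = 0.6963.
u_2 = a_2 − 0.6963·e_1 = (0.5152, 0.1212, -0.4848).
‖u_2‖ = 0.7177, so e_2 = (0.7177, 0.1689, -0.6755).

Q = [[0.6963, 0.7177], [-0.1741, 0.1689], [0.6963, -0.6755]], R = [[5.7446, 0.6963], [0.0000, 0.7177]]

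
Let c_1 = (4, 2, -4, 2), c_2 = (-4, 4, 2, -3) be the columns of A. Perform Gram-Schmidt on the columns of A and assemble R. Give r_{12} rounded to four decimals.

c_1 = (4, 2, -4, 2); ‖c_1‖ = 6.3246, so e_1 = (0.6325, 0.3162, -0.6325, 0.3162).
r_{12} = e_1·c_2 = -3.4785.

r_{12} = -3.4785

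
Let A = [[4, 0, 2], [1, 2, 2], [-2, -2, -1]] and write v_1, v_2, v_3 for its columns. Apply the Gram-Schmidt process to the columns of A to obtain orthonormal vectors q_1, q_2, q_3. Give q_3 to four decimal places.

q_3 = (0.1741, 0.6963, 0.6963)

q_1 = v_1/‖v_1‖ = (4, 1, -2)/4.5826 = (0.8729, 0.2182, -0.4364).
r_{12} = q_1·v_2 = 1.3093.
u_2 = v_2 − 1.3093·q_1 = (-1.1429, 1.7143, -1.4286).
‖u_2‖ = 2.5071, so q_2 = (-0.4558, 0.6838, -0.5698).
r_{13} = q_1·v_3 = 2.6186; r_{23} = q_2·v_3 = 1.0256.
u_3 = v_3 − 2.6186·q_1 − 1.0256·q_2 = (0.1818, 0.7273, 0.7273).
‖u_3‖ = 1.0445, so q_3 = (0.1741, 0.6963, 0.6963).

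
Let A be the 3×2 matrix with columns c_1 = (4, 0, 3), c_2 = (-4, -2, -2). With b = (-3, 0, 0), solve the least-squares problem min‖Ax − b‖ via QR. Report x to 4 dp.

e_1 = c_1/‖c_1‖ = (4, 0, 3)/5.0000 = (0.8000, 0.0000, 0.6000).
r_{12} = e_1·c_2 = -4.4000.
u_2 = c_2 + 4.4000·e_1 = (-0.4800, -2.0000, 0.6400).
‖u_2‖ = 2.1541, so e_2 = (-0.2228, -0.9285, 0.2971).
Qᵀb = (-2.4000, 0.6685).
Back-substitute: x_2 = 0.6685/2.1541 = 0.3103.
x_1 = (-2.4000 + 4.4000·0.3103)/5.0000 = -0.2069.

x = (-0.2069, 0.3103)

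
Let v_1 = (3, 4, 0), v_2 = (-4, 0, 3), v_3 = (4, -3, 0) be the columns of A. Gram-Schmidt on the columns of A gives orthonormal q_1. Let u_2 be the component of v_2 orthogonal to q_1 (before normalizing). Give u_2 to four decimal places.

u_2 = (-2.5600, 1.9200, 3.0000)

q_1 = v_1/‖v_1‖ = (3, 4, 0)/5.0000 = (0.6000, 0.8000, 0.0000).
r_{12} = q_1·v_2 = -2.4000.
u_2 = v_2 + 2.4000·q_1 = (-2.5600, 1.9200, 3.0000).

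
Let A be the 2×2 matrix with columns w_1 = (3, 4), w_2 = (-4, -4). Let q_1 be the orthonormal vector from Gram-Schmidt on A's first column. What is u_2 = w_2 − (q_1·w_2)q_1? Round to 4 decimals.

u_2 = (-0.6400, 0.4800)

q_1 = w_1/‖w_1‖ = (3, 4)/5.0000 = (0.6000, 0.8000).
r_{12} = q_1·w_2 = -5.6000.
u_2 = w_2 + 5.6000·q_1 = (-0.6400, 0.4800).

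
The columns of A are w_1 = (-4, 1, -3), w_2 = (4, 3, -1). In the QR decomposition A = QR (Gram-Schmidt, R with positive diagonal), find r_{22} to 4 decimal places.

r_{22} = 4.7068

q_1 = w_1/‖w_1‖ = (-4, 1, -3)/5.0990 = (-0.7845, 0.1961, -0.5883).
r_{12} = q_1·w_2 = -1.9612.
u_2 = w_2 + 1.9612·q_1 = (2.4615, 3.3846, -2.1538).
r_{22} = ‖u_2‖ = 4.7068.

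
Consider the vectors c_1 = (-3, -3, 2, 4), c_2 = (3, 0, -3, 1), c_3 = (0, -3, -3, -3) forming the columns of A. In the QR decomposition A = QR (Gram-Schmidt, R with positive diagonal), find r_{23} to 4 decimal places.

c_1 = (-3, -3, 2, 4); ‖c_1‖ = 6.1644, so e_1 = (-0.4867, -0.4867, 0.3244, 0.6489).
e_1·c_2 = (-0.4867)·3 + (-0.4867)·0 + 0.3244·(-3) + 0.6489·1 = -1.7844.
u_2 = c_2 + 1.7844·e_1 = (2.1316, -0.8684, -2.4211, 2.1579).
‖u_2‖ = 3.9769, so e_2 = (0.5360, -0.2184, -0.6088, 0.5426).
r_{23} = e_2·c_3 = 0.8536.

r_{23} = 0.8536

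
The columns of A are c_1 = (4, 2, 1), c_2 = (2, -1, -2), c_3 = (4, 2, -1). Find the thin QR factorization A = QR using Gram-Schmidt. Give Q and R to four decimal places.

Q = [[0.8729, 0.4314, -0.2281], [0.4364, -0.4811, 0.7603], [0.2182, -0.7632, -0.6082]], R = [[4.5826, 0.8729, 4.1461], [0.0000, 2.8702, 1.5264], [0.0000, 0.0000, 1.2165]]

c_1 = (4, 2, 1); ‖c_1‖ = 4.5826, so e_1 = (0.8729, 0.4364, 0.2182).
e_1·c_2 = 0.8729·2 + 0.4364·(-1) + 0.2182·(-2) = 0.8729.
u_2 = c_2 − 0.8729·e_1 = (1.2381, -1.3810, -2.1905).
‖u_2‖ = 2.8702, so e_2 = (0.4314, -0.4811, -0.7632).
e_1·c_3 = 0.8729·4 + 0.4364·2 + 0.2182·(-1) = 4.1461; e_2·c_3 = 0.4314·4 + (-0.4811)·2 + (-0.7632)·(-1) = 1.5264.
u_3 = c_3 − 4.1461·e_1 − 1.5264·e_2 = (-0.2775, 0.9249, -0.7399).
‖u_3‖ = 1.2165, so e_3 = (-0.2281, 0.7603, -0.6082).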